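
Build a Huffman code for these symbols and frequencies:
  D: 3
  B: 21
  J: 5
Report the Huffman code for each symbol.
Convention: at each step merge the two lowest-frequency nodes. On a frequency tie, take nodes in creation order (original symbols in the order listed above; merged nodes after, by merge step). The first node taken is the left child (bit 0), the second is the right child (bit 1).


Huffman tree construction:
Step 1: Merge D(3) + J(5) = 8
Step 2: Merge (D+J)(8) + B(21) = 29
Read each symbol's code off the tree from the root (left child = 0, right child = 1).

Codes:
  D: 00 (length 2)
  B: 1 (length 1)
  J: 01 (length 2)
Average code length: 37/29 = 1.2759 bits/symbol


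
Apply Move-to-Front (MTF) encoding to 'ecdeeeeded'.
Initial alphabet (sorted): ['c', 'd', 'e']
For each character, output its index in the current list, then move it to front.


MTF encoding:
'e': index 2 in ['c', 'd', 'e'] -> ['e', 'c', 'd']
'c': index 1 in ['e', 'c', 'd'] -> ['c', 'e', 'd']
'd': index 2 in ['c', 'e', 'd'] -> ['d', 'c', 'e']
'e': index 2 in ['d', 'c', 'e'] -> ['e', 'd', 'c']
'e': index 0 in ['e', 'd', 'c'] -> ['e', 'd', 'c']
'e': index 0 in ['e', 'd', 'c'] -> ['e', 'd', 'c']
'e': index 0 in ['e', 'd', 'c'] -> ['e', 'd', 'c']
'd': index 1 in ['e', 'd', 'c'] -> ['d', 'e', 'c']
'e': index 1 in ['d', 'e', 'c'] -> ['e', 'd', 'c']
'd': index 1 in ['e', 'd', 'c'] -> ['d', 'e', 'c']


Output: [2, 1, 2, 2, 0, 0, 0, 1, 1, 1]


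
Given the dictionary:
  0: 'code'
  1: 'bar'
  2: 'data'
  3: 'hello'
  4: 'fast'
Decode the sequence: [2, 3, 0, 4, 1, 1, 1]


Look up each index in the dictionary:
  2 -> 'data'
  3 -> 'hello'
  0 -> 'code'
  4 -> 'fast'
  1 -> 'bar'
  1 -> 'bar'
  1 -> 'bar'

Decoded: "data hello code fast bar bar bar"


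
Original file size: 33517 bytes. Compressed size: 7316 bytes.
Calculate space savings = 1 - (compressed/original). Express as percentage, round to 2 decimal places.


ratio = compressed/original = 7316/33517 = 0.218277
savings = 1 - ratio = 1 - 0.218277 = 0.781723
as a percentage: 0.781723 * 100 = 78.17%

Space savings = 1 - 7316/33517 = 78.17%


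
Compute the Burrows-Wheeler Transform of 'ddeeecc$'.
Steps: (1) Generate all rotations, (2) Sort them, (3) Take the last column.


Rotations (sorted):
  0: $ddeeecc -> last char: c
  1: c$ddeeec -> last char: c
  2: cc$ddeee -> last char: e
  3: ddeeecc$ -> last char: $
  4: deeecc$d -> last char: d
  5: ecc$ddee -> last char: e
  6: eecc$dde -> last char: e
  7: eeecc$dd -> last char: d


BWT = cce$deed


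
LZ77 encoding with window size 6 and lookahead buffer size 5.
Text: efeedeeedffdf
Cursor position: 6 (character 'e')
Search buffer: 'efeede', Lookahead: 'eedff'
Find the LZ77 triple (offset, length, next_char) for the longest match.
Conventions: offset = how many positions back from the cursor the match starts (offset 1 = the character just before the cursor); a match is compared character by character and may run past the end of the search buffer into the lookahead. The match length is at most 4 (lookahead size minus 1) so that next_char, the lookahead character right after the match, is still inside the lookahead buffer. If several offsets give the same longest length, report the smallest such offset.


Try each offset into the search buffer:
  offset=1 (pos 5, char 'e'): match length 2
  offset=2 (pos 4, char 'd'): match length 0
  offset=3 (pos 3, char 'e'): match length 1
  offset=4 (pos 2, char 'e'): match length 3
  offset=5 (pos 1, char 'f'): match length 0
  offset=6 (pos 0, char 'e'): match length 1
Longest match has length 3 at offset 4.
next_char = character at position 6 + 3 = 9 -> 'f'

Best match: offset=4, length=3 (matching 'eed' starting at position 2)
LZ77 triple: (4, 3, 'f')


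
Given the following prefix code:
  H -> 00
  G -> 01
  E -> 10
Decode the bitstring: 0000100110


Decoding step by step:
Bits 00 -> H
Bits 00 -> H
Bits 10 -> E
Bits 01 -> G
Bits 10 -> E


Decoded message: HHEGE


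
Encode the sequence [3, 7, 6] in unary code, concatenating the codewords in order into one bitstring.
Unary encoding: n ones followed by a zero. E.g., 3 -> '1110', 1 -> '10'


Encode each number as n ones followed by a terminating 0:
  3 -> 1110 (4 bits)
  7 -> 11111110 (8 bits)
  6 -> 1111110 (7 bits)
Total length = 4 + 8 + 7 = 19 bits.

Unary([3, 7, 6]) = 1110111111101111110 (19 bits)


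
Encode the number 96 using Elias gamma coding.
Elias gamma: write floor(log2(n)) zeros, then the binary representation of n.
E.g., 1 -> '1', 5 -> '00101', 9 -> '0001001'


num_bits = floor(log2(96)) + 1 = 7
leading_zeros = num_bits - 1 = 6
binary(96) = 1100000

Elias gamma(96) = '000000' + '1100000' = 0000001100000 (13 bits)


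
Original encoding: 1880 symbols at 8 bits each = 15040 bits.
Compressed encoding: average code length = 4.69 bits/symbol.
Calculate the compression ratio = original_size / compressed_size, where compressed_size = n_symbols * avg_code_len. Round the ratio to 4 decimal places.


original_size = n_symbols * orig_bits = 1880 * 8 = 15040 bits
compressed_size = n_symbols * avg_code_len = 1880 * 4.69 = 8817.2 bits
ratio = original_size / compressed_size = 15040 / 8817.2 = 1.7058

Compression ratio = 1.7058


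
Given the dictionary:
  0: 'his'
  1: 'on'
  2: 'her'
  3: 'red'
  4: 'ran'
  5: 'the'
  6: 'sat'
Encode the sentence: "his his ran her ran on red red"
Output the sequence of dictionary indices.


Look up each word in the dictionary:
  'his' -> 0
  'his' -> 0
  'ran' -> 4
  'her' -> 2
  'ran' -> 4
  'on' -> 1
  'red' -> 3
  'red' -> 3

Encoded: [0, 0, 4, 2, 4, 1, 3, 3]


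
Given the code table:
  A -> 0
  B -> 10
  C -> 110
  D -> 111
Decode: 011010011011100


Decoding:
0 -> A
110 -> C
10 -> B
0 -> A
110 -> C
111 -> D
0 -> A
0 -> A


Result: ACBACDAA


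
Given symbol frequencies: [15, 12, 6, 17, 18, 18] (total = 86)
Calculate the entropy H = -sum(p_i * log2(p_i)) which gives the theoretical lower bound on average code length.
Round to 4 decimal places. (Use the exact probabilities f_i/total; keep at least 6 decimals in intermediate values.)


Per-symbol terms -p_i * log2(p_i) with p_i = f_i/86:
  p = 15/86 = 0.174419: log2(p) = -2.519374, -p*log2(p) = 0.439426
  p = 12/86 = 0.139535: log2(p) = -2.841302, -p*log2(p) = 0.396461
  p = 6/86 = 0.069767: log2(p) = -3.841302, -p*log2(p) = 0.267998
  p = 17/86 = 0.197674: log2(p) = -2.338802, -p*log2(p) = 0.462321
  p = 18/86 = 0.209302: log2(p) = -2.256340, -p*log2(p) = 0.472257
  p = 18/86 = 0.209302: log2(p) = -2.256340, -p*log2(p) = 0.472257
H = 0.439426 + 0.396461 + 0.267998 + 0.462321 + 0.472257 + 0.472257 = 2.510720

H = 2.5107 bits/symbol


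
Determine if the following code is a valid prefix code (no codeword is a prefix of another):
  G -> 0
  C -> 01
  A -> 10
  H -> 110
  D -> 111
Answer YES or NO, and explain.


Checking each pair (does one codeword prefix another?):
  G='0' vs C='01': prefix -- VIOLATION

NO -- this is NOT a valid prefix code. G (0) is a prefix of C (01).


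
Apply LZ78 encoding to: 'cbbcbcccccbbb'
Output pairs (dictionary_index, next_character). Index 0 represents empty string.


LZ78 encoding steps:
Dictionary: {0: ''}
Step 1: w='' (idx 0), next='c' -> output (0, 'c'), add 'c' as idx 1
Step 2: w='' (idx 0), next='b' -> output (0, 'b'), add 'b' as idx 2
Step 3: w='b' (idx 2), next='c' -> output (2, 'c'), add 'bc' as idx 3
Step 4: w='bc' (idx 3), next='c' -> output (3, 'c'), add 'bcc' as idx 4
Step 5: w='c' (idx 1), next='c' -> output (1, 'c'), add 'cc' as idx 5
Step 6: w='c' (idx 1), next='b' -> output (1, 'b'), add 'cb' as idx 6
Step 7: w='b' (idx 2), next='b' -> output (2, 'b'), add 'bb' as idx 7


Encoded: [(0, 'c'), (0, 'b'), (2, 'c'), (3, 'c'), (1, 'c'), (1, 'b'), (2, 'b')]


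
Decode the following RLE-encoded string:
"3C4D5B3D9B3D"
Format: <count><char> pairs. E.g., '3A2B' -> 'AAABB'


Expanding each <count><char> pair:
  3C -> 'CCC'
  4D -> 'DDDD'
  5B -> 'BBBBB'
  3D -> 'DDD'
  9B -> 'BBBBBBBBB'
  3D -> 'DDD'

Decoded = CCCDDDDBBBBBDDDBBBBBBBBBDDD


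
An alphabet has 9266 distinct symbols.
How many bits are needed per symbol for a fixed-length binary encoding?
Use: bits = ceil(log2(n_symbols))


log2(9266) = 13.1777
Bracket: 2^13 = 8192 < 9266 <= 2^14 = 16384
So ceil(log2(9266)) = 14

bits = ceil(log2(9266)) = ceil(13.1777) = 14 bits


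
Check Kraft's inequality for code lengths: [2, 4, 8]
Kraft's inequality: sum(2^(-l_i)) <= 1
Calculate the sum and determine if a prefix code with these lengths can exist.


Sum = 2^(-2) + 2^(-4) + 2^(-8)
    = 0.25 + 0.0625 + 0.00390625
    = 81/256 = 0.31640625
Since 0.31640625 <= 1, Kraft's inequality IS satisfied.
A prefix code with these lengths CAN exist.

Kraft sum = 0.31640625. Satisfied.


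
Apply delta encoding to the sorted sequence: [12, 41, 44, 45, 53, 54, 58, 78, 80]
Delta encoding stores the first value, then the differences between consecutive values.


First value: 12
Deltas:
  41 - 12 = 29
  44 - 41 = 3
  45 - 44 = 1
  53 - 45 = 8
  54 - 53 = 1
  58 - 54 = 4
  78 - 58 = 20
  80 - 78 = 2


Delta encoded: [12, 29, 3, 1, 8, 1, 4, 20, 2]


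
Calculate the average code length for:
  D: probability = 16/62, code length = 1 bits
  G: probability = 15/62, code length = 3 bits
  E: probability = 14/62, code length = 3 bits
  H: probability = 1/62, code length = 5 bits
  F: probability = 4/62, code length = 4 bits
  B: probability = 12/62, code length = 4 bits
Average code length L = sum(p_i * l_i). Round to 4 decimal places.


Weighted contributions p_i * l_i:
  D: (16/62) * 1 = 16/62
  G: (15/62) * 3 = 45/62
  E: (14/62) * 3 = 42/62
  H: (1/62) * 5 = 5/62
  F: (4/62) * 4 = 16/62
  B: (12/62) * 4 = 48/62
Sum = (16 + 45 + 42 + 5 + 16 + 48)/62 = 172/62

L = 172/62 = 2.7742 bits/symbol


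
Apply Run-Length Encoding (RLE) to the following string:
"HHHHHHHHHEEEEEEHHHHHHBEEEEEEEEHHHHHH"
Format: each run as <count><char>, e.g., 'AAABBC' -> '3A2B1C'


Scanning runs left to right:
  i=0: run of 'H' x 9 -> '9H'
  i=9: run of 'E' x 6 -> '6E'
  i=15: run of 'H' x 6 -> '6H'
  i=21: run of 'B' x 1 -> '1B'
  i=22: run of 'E' x 8 -> '8E'
  i=30: run of 'H' x 6 -> '6H'

RLE = 9H6E6H1B8E6H


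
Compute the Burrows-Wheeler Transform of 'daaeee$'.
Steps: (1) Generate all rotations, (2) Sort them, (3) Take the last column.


Rotations (sorted):
  0: $daaeee -> last char: e
  1: aaeee$d -> last char: d
  2: aeee$da -> last char: a
  3: daaeee$ -> last char: $
  4: e$daaee -> last char: e
  5: ee$daae -> last char: e
  6: eee$daa -> last char: a


BWT = eda$eea


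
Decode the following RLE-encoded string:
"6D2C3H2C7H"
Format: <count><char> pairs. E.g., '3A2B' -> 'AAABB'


Expanding each <count><char> pair:
  6D -> 'DDDDDD'
  2C -> 'CC'
  3H -> 'HHH'
  2C -> 'CC'
  7H -> 'HHHHHHH'

Decoded = DDDDDDCCHHHCCHHHHHHH


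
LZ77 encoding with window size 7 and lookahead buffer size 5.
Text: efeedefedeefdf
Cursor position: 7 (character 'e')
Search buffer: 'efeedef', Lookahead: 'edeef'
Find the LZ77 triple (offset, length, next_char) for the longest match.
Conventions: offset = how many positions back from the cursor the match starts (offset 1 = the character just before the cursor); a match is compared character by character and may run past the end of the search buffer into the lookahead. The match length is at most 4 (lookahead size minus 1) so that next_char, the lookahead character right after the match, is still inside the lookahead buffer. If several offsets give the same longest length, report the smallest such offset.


Try each offset into the search buffer:
  offset=1 (pos 6, char 'f'): match length 0
  offset=2 (pos 5, char 'e'): match length 1
  offset=3 (pos 4, char 'd'): match length 0
  offset=4 (pos 3, char 'e'): match length 3
  offset=5 (pos 2, char 'e'): match length 1
  offset=6 (pos 1, char 'f'): match length 0
  offset=7 (pos 0, char 'e'): match length 1
Longest match has length 3 at offset 4.
next_char = character at position 7 + 3 = 10 -> 'e'

Best match: offset=4, length=3 (matching 'ede' starting at position 3)
LZ77 triple: (4, 3, 'e')


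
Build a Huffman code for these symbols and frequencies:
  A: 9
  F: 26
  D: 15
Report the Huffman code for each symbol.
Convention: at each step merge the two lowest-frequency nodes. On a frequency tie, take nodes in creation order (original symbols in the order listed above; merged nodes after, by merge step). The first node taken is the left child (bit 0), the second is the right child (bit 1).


Huffman tree construction:
Step 1: Merge A(9) + D(15) = 24
Step 2: Merge (A+D)(24) + F(26) = 50
Read each symbol's code off the tree from the root (left child = 0, right child = 1).

Codes:
  A: 00 (length 2)
  F: 1 (length 1)
  D: 01 (length 2)
Average code length: 74/50 = 1.4800 bits/symbol


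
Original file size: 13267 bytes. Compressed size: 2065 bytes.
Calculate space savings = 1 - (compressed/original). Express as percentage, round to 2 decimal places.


ratio = compressed/original = 2065/13267 = 0.155649
savings = 1 - ratio = 1 - 0.155649 = 0.844351
as a percentage: 0.844351 * 100 = 84.44%

Space savings = 1 - 2065/13267 = 84.44%


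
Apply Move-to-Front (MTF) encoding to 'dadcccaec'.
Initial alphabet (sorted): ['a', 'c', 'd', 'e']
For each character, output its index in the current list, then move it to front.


MTF encoding:
'd': index 2 in ['a', 'c', 'd', 'e'] -> ['d', 'a', 'c', 'e']
'a': index 1 in ['d', 'a', 'c', 'e'] -> ['a', 'd', 'c', 'e']
'd': index 1 in ['a', 'd', 'c', 'e'] -> ['d', 'a', 'c', 'e']
'c': index 2 in ['d', 'a', 'c', 'e'] -> ['c', 'd', 'a', 'e']
'c': index 0 in ['c', 'd', 'a', 'e'] -> ['c', 'd', 'a', 'e']
'c': index 0 in ['c', 'd', 'a', 'e'] -> ['c', 'd', 'a', 'e']
'a': index 2 in ['c', 'd', 'a', 'e'] -> ['a', 'c', 'd', 'e']
'e': index 3 in ['a', 'c', 'd', 'e'] -> ['e', 'a', 'c', 'd']
'c': index 2 in ['e', 'a', 'c', 'd'] -> ['c', 'e', 'a', 'd']


Output: [2, 1, 1, 2, 0, 0, 2, 3, 2]


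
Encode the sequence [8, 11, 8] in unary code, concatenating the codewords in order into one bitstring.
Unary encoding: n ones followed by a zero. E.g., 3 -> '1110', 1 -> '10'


Encode each number as n ones followed by a terminating 0:
  8 -> 111111110 (9 bits)
  11 -> 111111111110 (12 bits)
  8 -> 111111110 (9 bits)
Total length = 9 + 12 + 9 = 30 bits.

Unary([8, 11, 8]) = 111111110111111111110111111110 (30 bits)


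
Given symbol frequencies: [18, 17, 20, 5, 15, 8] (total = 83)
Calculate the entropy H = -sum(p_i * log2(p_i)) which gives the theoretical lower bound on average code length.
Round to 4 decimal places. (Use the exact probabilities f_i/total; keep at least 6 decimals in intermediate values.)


Per-symbol terms -p_i * log2(p_i) with p_i = f_i/83:
  p = 18/83 = 0.216867: log2(p) = -2.205114, -p*log2(p) = 0.478218
  p = 17/83 = 0.204819: log2(p) = -2.287577, -p*log2(p) = 0.468540
  p = 20/83 = 0.240964: log2(p) = -2.053111, -p*log2(p) = 0.494726
  p = 5/83 = 0.060241: log2(p) = -4.053111, -p*log2(p) = 0.244163
  p = 15/83 = 0.180723: log2(p) = -2.468149, -p*log2(p) = 0.446051
  p = 8/83 = 0.096386: log2(p) = -3.375039, -p*log2(p) = 0.325305
H = 0.478218 + 0.468540 + 0.494726 + 0.244163 + 0.446051 + 0.325305 = 2.457003

H = 2.457 bits/symbol


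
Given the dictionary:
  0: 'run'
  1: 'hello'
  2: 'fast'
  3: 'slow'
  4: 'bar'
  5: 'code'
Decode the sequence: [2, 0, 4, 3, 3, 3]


Look up each index in the dictionary:
  2 -> 'fast'
  0 -> 'run'
  4 -> 'bar'
  3 -> 'slow'
  3 -> 'slow'
  3 -> 'slow'

Decoded: "fast run bar slow slow slow"


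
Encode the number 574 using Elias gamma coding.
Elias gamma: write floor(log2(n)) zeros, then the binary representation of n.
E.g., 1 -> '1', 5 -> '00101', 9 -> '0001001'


num_bits = floor(log2(574)) + 1 = 10
leading_zeros = num_bits - 1 = 9
binary(574) = 1000111110

Elias gamma(574) = '000000000' + '1000111110' = 0000000001000111110 (19 bits)


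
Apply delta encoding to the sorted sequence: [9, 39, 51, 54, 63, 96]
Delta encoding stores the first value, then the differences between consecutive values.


First value: 9
Deltas:
  39 - 9 = 30
  51 - 39 = 12
  54 - 51 = 3
  63 - 54 = 9
  96 - 63 = 33


Delta encoded: [9, 30, 12, 3, 9, 33]


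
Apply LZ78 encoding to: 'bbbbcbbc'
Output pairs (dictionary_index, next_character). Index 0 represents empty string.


LZ78 encoding steps:
Dictionary: {0: ''}
Step 1: w='' (idx 0), next='b' -> output (0, 'b'), add 'b' as idx 1
Step 2: w='b' (idx 1), next='b' -> output (1, 'b'), add 'bb' as idx 2
Step 3: w='b' (idx 1), next='c' -> output (1, 'c'), add 'bc' as idx 3
Step 4: w='bb' (idx 2), next='c' -> output (2, 'c'), add 'bbc' as idx 4


Encoded: [(0, 'b'), (1, 'b'), (1, 'c'), (2, 'c')]


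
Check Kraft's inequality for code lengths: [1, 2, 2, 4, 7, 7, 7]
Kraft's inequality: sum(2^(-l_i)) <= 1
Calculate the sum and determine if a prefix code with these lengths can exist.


Sum = 2^(-1) + 2^(-2) + 2^(-2) + 2^(-4) + 2^(-7) + 2^(-7) + 2^(-7)
    = 0.5 + 0.25 + 0.25 + 0.0625 + 0.0078125 + 0.0078125 + 0.0078125
    = 139/128 = 1.0859375
Since 1.0859375 > 1, Kraft's inequality is NOT satisfied.
A prefix code with these lengths CANNOT exist.

Kraft sum = 1.0859375. Not satisfied.


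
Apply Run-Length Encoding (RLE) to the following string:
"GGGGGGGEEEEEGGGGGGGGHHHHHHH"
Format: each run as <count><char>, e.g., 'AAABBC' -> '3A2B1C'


Scanning runs left to right:
  i=0: run of 'G' x 7 -> '7G'
  i=7: run of 'E' x 5 -> '5E'
  i=12: run of 'G' x 8 -> '8G'
  i=20: run of 'H' x 7 -> '7H'

RLE = 7G5E8G7H


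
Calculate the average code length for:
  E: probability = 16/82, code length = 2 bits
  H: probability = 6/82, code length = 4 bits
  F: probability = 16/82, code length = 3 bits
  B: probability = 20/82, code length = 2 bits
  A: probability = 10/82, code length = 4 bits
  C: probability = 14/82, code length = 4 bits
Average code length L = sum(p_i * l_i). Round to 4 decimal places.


Weighted contributions p_i * l_i:
  E: (16/82) * 2 = 32/82
  H: (6/82) * 4 = 24/82
  F: (16/82) * 3 = 48/82
  B: (20/82) * 2 = 40/82
  A: (10/82) * 4 = 40/82
  C: (14/82) * 4 = 56/82
Sum = (32 + 24 + 48 + 40 + 40 + 56)/82 = 240/82

L = 240/82 = 2.9268 bits/symbol


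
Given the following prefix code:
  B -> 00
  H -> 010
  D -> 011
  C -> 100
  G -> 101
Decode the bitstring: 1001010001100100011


Decoding step by step:
Bits 100 -> C
Bits 101 -> G
Bits 00 -> B
Bits 011 -> D
Bits 00 -> B
Bits 100 -> C
Bits 011 -> D


Decoded message: CGBDBCD


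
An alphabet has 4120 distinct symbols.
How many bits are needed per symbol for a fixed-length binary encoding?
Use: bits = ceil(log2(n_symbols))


log2(4120) = 12.0084
Bracket: 2^12 = 4096 < 4120 <= 2^13 = 8192
So ceil(log2(4120)) = 13

bits = ceil(log2(4120)) = ceil(12.0084) = 13 bits


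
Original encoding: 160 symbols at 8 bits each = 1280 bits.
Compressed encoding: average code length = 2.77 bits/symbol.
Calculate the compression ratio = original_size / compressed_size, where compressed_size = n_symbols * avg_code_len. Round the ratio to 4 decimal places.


original_size = n_symbols * orig_bits = 160 * 8 = 1280 bits
compressed_size = n_symbols * avg_code_len = 160 * 2.77 = 443.2 bits
ratio = original_size / compressed_size = 1280 / 443.2 = 2.8881

Compression ratio = 2.8881


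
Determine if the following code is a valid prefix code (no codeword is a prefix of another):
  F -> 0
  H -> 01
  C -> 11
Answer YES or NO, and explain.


Checking each pair (does one codeword prefix another?):
  F='0' vs H='01': prefix -- VIOLATION

NO -- this is NOT a valid prefix code. F (0) is a prefix of H (01).


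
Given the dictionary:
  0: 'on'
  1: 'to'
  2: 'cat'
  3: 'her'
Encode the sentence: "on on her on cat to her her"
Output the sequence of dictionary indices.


Look up each word in the dictionary:
  'on' -> 0
  'on' -> 0
  'her' -> 3
  'on' -> 0
  'cat' -> 2
  'to' -> 1
  'her' -> 3
  'her' -> 3

Encoded: [0, 0, 3, 0, 2, 1, 3, 3]


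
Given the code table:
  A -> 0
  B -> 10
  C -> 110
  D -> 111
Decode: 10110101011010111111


Decoding:
10 -> B
110 -> C
10 -> B
10 -> B
110 -> C
10 -> B
111 -> D
111 -> D


Result: BCBBCBDD


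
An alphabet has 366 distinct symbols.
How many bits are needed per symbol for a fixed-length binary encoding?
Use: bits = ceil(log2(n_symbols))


log2(366) = 8.5157
Bracket: 2^8 = 256 < 366 <= 2^9 = 512
So ceil(log2(366)) = 9

bits = ceil(log2(366)) = ceil(8.5157) = 9 bits


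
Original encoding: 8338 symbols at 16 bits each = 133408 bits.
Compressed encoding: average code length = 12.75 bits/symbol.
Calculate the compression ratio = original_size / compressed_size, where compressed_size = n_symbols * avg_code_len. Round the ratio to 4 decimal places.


original_size = n_symbols * orig_bits = 8338 * 16 = 133408 bits
compressed_size = n_symbols * avg_code_len = 8338 * 12.75 = 106309.5 bits
ratio = original_size / compressed_size = 133408 / 106309.5 = 1.2549

Compression ratio = 1.2549


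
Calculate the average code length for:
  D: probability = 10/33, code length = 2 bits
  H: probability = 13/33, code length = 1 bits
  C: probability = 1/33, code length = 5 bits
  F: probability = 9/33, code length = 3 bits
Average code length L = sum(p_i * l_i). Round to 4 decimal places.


Weighted contributions p_i * l_i:
  D: (10/33) * 2 = 20/33
  H: (13/33) * 1 = 13/33
  C: (1/33) * 5 = 5/33
  F: (9/33) * 3 = 27/33
Sum = (20 + 13 + 5 + 27)/33 = 65/33

L = 65/33 = 1.9697 bits/symbol


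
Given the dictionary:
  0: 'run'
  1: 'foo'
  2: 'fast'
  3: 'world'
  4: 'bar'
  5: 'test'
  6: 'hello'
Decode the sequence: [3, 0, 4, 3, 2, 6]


Look up each index in the dictionary:
  3 -> 'world'
  0 -> 'run'
  4 -> 'bar'
  3 -> 'world'
  2 -> 'fast'
  6 -> 'hello'

Decoded: "world run bar world fast hello"


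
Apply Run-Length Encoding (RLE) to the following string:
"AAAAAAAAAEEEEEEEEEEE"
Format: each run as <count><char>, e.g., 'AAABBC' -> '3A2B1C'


Scanning runs left to right:
  i=0: run of 'A' x 9 -> '9A'
  i=9: run of 'E' x 11 -> '11E'

RLE = 9A11E


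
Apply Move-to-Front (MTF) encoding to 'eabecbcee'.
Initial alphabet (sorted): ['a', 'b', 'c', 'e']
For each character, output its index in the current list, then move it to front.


MTF encoding:
'e': index 3 in ['a', 'b', 'c', 'e'] -> ['e', 'a', 'b', 'c']
'a': index 1 in ['e', 'a', 'b', 'c'] -> ['a', 'e', 'b', 'c']
'b': index 2 in ['a', 'e', 'b', 'c'] -> ['b', 'a', 'e', 'c']
'e': index 2 in ['b', 'a', 'e', 'c'] -> ['e', 'b', 'a', 'c']
'c': index 3 in ['e', 'b', 'a', 'c'] -> ['c', 'e', 'b', 'a']
'b': index 2 in ['c', 'e', 'b', 'a'] -> ['b', 'c', 'e', 'a']
'c': index 1 in ['b', 'c', 'e', 'a'] -> ['c', 'b', 'e', 'a']
'e': index 2 in ['c', 'b', 'e', 'a'] -> ['e', 'c', 'b', 'a']
'e': index 0 in ['e', 'c', 'b', 'a'] -> ['e', 'c', 'b', 'a']


Output: [3, 1, 2, 2, 3, 2, 1, 2, 0]


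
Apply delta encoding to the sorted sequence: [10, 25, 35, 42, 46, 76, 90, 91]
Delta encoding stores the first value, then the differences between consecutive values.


First value: 10
Deltas:
  25 - 10 = 15
  35 - 25 = 10
  42 - 35 = 7
  46 - 42 = 4
  76 - 46 = 30
  90 - 76 = 14
  91 - 90 = 1


Delta encoded: [10, 15, 10, 7, 4, 30, 14, 1]


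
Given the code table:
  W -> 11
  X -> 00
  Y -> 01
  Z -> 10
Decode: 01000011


Decoding:
01 -> Y
00 -> X
00 -> X
11 -> W


Result: YXXW


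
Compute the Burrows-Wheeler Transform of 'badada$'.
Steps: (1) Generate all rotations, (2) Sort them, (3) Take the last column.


Rotations (sorted):
  0: $badada -> last char: a
  1: a$badad -> last char: d
  2: ada$bad -> last char: d
  3: adada$b -> last char: b
  4: badada$ -> last char: $
  5: da$bada -> last char: a
  6: dada$ba -> last char: a


BWT = addb$aa


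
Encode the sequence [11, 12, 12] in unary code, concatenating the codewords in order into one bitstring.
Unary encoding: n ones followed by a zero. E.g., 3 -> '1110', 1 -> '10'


Encode each number as n ones followed by a terminating 0:
  11 -> 111111111110 (12 bits)
  12 -> 1111111111110 (13 bits)
  12 -> 1111111111110 (13 bits)
Total length = 12 + 13 + 13 = 38 bits.

Unary([11, 12, 12]) = 11111111111011111111111101111111111110 (38 bits)


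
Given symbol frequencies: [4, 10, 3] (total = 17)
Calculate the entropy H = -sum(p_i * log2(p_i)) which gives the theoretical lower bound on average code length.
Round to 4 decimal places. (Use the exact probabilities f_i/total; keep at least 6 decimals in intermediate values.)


Per-symbol terms -p_i * log2(p_i) with p_i = f_i/17:
  p = 4/17 = 0.235294: log2(p) = -2.087463, -p*log2(p) = 0.491168
  p = 10/17 = 0.588235: log2(p) = -0.765535, -p*log2(p) = 0.450315
  p = 3/17 = 0.176471: log2(p) = -2.502500, -p*log2(p) = 0.441618
H = 0.491168 + 0.450315 + 0.441618 = 1.383101

H = 1.3831 bits/symbol


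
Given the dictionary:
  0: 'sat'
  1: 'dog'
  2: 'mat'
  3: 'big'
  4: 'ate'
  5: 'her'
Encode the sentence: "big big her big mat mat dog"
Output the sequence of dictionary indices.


Look up each word in the dictionary:
  'big' -> 3
  'big' -> 3
  'her' -> 5
  'big' -> 3
  'mat' -> 2
  'mat' -> 2
  'dog' -> 1

Encoded: [3, 3, 5, 3, 2, 2, 1]


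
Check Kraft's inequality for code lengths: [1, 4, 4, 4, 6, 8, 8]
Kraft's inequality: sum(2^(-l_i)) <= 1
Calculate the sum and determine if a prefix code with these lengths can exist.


Sum = 2^(-1) + 2^(-4) + 2^(-4) + 2^(-4) + 2^(-6) + 2^(-8) + 2^(-8)
    = 0.5 + 0.0625 + 0.0625 + 0.0625 + 0.015625 + 0.00390625 + 0.00390625
    = 182/256 = 0.7109375
Since 0.7109375 <= 1, Kraft's inequality IS satisfied.
A prefix code with these lengths CAN exist.

Kraft sum = 0.7109375. Satisfied.


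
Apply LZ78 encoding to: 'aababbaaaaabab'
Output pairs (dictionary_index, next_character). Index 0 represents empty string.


LZ78 encoding steps:
Dictionary: {0: ''}
Step 1: w='' (idx 0), next='a' -> output (0, 'a'), add 'a' as idx 1
Step 2: w='a' (idx 1), next='b' -> output (1, 'b'), add 'ab' as idx 2
Step 3: w='ab' (idx 2), next='b' -> output (2, 'b'), add 'abb' as idx 3
Step 4: w='a' (idx 1), next='a' -> output (1, 'a'), add 'aa' as idx 4
Step 5: w='aa' (idx 4), next='a' -> output (4, 'a'), add 'aaa' as idx 5
Step 6: w='' (idx 0), next='b' -> output (0, 'b'), add 'b' as idx 6
Step 7: w='ab' (idx 2), end of input -> output (2, '')


Encoded: [(0, 'a'), (1, 'b'), (2, 'b'), (1, 'a'), (4, 'a'), (0, 'b'), (2, '')]


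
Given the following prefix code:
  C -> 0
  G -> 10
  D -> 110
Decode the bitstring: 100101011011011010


Decoding step by step:
Bits 10 -> G
Bits 0 -> C
Bits 10 -> G
Bits 10 -> G
Bits 110 -> D
Bits 110 -> D
Bits 110 -> D
Bits 10 -> G


Decoded message: GCGGDDDG


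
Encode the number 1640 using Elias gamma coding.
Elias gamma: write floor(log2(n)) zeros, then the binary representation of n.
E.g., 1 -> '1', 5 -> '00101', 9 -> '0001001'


num_bits = floor(log2(1640)) + 1 = 11
leading_zeros = num_bits - 1 = 10
binary(1640) = 11001101000

Elias gamma(1640) = '0000000000' + '11001101000' = 000000000011001101000 (21 bits)


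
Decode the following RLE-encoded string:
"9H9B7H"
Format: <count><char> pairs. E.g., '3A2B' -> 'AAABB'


Expanding each <count><char> pair:
  9H -> 'HHHHHHHHH'
  9B -> 'BBBBBBBBB'
  7H -> 'HHHHHHH'

Decoded = HHHHHHHHHBBBBBBBBBHHHHHHH


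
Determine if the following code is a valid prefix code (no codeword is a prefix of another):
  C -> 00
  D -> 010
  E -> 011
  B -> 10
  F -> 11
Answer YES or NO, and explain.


Checking each pair (does one codeword prefix another?):
  C='00' vs D='010': no prefix
  C='00' vs E='011': no prefix
  C='00' vs B='10': no prefix
  C='00' vs F='11': no prefix
  D='010' vs C='00': no prefix
  D='010' vs E='011': no prefix
  D='010' vs B='10': no prefix
  D='010' vs F='11': no prefix
  E='011' vs C='00': no prefix
  E='011' vs D='010': no prefix
  E='011' vs B='10': no prefix
  E='011' vs F='11': no prefix
  B='10' vs C='00': no prefix
  B='10' vs D='010': no prefix
  B='10' vs E='011': no prefix
  B='10' vs F='11': no prefix
  F='11' vs C='00': no prefix
  F='11' vs D='010': no prefix
  F='11' vs E='011': no prefix
  F='11' vs B='10': no prefix
No violation found over all pairs.

YES -- this is a valid prefix code. No codeword is a prefix of any other codeword.


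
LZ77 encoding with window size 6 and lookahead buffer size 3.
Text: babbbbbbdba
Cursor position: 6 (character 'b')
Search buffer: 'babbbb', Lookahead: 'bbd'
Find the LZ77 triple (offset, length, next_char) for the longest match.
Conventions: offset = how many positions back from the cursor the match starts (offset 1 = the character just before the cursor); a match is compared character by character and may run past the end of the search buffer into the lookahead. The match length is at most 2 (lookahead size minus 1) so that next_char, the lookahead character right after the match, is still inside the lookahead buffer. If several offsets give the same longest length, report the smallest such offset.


Try each offset into the search buffer:
  offset=1 (pos 5, char 'b'): match length 2
  offset=2 (pos 4, char 'b'): match length 2
  offset=3 (pos 3, char 'b'): match length 2
  offset=4 (pos 2, char 'b'): match length 2
  offset=5 (pos 1, char 'a'): match length 0
  offset=6 (pos 0, char 'b'): match length 1
Longest match has length 2, found at offsets 1, 2, 3, 4; take the smallest, offset 1.
next_char = character at position 6 + 2 = 8 -> 'd'

Best match: offset=1, length=2 (matching 'bb' starting at position 5)
LZ77 triple: (1, 2, 'd')


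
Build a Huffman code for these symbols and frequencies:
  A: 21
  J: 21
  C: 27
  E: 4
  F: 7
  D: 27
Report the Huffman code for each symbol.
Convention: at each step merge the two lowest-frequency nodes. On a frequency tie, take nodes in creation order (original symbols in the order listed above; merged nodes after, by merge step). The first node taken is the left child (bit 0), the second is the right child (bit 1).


Huffman tree construction:
Step 1: Merge E(4) + F(7) = 11
Step 2: Merge (E+F)(11) + A(21) = 32
Step 3: Merge J(21) + C(27) = 48
Step 4: Merge D(27) + ((E+F)+A)(32) = 59
Step 5: Merge (J+C)(48) + (D+((E+F)+A))(59) = 107
Read each symbol's code off the tree from the root (left child = 0, right child = 1).

Codes:
  A: 111 (length 3)
  J: 00 (length 2)
  C: 01 (length 2)
  E: 1100 (length 4)
  F: 1101 (length 4)
  D: 10 (length 2)
Average code length: 257/107 = 2.4019 bits/symbol


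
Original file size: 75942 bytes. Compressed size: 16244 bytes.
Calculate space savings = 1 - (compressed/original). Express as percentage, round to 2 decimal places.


ratio = compressed/original = 16244/75942 = 0.2139
savings = 1 - ratio = 1 - 0.2139 = 0.7861
as a percentage: 0.7861 * 100 = 78.61%

Space savings = 1 - 16244/75942 = 78.61%


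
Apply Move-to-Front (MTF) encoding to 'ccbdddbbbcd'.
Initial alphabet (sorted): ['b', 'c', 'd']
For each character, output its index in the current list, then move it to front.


MTF encoding:
'c': index 1 in ['b', 'c', 'd'] -> ['c', 'b', 'd']
'c': index 0 in ['c', 'b', 'd'] -> ['c', 'b', 'd']
'b': index 1 in ['c', 'b', 'd'] -> ['b', 'c', 'd']
'd': index 2 in ['b', 'c', 'd'] -> ['d', 'b', 'c']
'd': index 0 in ['d', 'b', 'c'] -> ['d', 'b', 'c']
'd': index 0 in ['d', 'b', 'c'] -> ['d', 'b', 'c']
'b': index 1 in ['d', 'b', 'c'] -> ['b', 'd', 'c']
'b': index 0 in ['b', 'd', 'c'] -> ['b', 'd', 'c']
'b': index 0 in ['b', 'd', 'c'] -> ['b', 'd', 'c']
'c': index 2 in ['b', 'd', 'c'] -> ['c', 'b', 'd']
'd': index 2 in ['c', 'b', 'd'] -> ['d', 'c', 'b']


Output: [1, 0, 1, 2, 0, 0, 1, 0, 0, 2, 2]


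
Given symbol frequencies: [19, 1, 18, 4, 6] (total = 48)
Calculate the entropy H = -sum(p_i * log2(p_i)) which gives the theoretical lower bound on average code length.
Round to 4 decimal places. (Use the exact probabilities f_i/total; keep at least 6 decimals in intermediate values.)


Per-symbol terms -p_i * log2(p_i) with p_i = f_i/48:
  p = 19/48 = 0.395833: log2(p) = -1.337035, -p*log2(p) = 0.529243
  p = 1/48 = 0.020833: log2(p) = -5.584963, -p*log2(p) = 0.116353
  p = 18/48 = 0.375000: log2(p) = -1.415037, -p*log2(p) = 0.530639
  p = 4/48 = 0.083333: log2(p) = -3.584963, -p*log2(p) = 0.298747
  p = 6/48 = 0.125000: log2(p) = -3.000000, -p*log2(p) = 0.375000
H = 0.529243 + 0.116353 + 0.530639 + 0.298747 + 0.375000 = 1.849982

H = 1.85 bits/symbol


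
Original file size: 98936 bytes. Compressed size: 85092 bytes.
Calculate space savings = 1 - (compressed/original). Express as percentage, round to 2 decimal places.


ratio = compressed/original = 85092/98936 = 0.860071
savings = 1 - ratio = 1 - 0.860071 = 0.139929
as a percentage: 0.139929 * 100 = 13.99%

Space savings = 1 - 85092/98936 = 13.99%


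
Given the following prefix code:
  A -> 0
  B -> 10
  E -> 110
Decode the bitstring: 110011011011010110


Decoding step by step:
Bits 110 -> E
Bits 0 -> A
Bits 110 -> E
Bits 110 -> E
Bits 110 -> E
Bits 10 -> B
Bits 110 -> E


Decoded message: EAEEEBE


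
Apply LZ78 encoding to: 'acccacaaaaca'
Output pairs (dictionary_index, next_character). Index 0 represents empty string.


LZ78 encoding steps:
Dictionary: {0: ''}
Step 1: w='' (idx 0), next='a' -> output (0, 'a'), add 'a' as idx 1
Step 2: w='' (idx 0), next='c' -> output (0, 'c'), add 'c' as idx 2
Step 3: w='c' (idx 2), next='c' -> output (2, 'c'), add 'cc' as idx 3
Step 4: w='a' (idx 1), next='c' -> output (1, 'c'), add 'ac' as idx 4
Step 5: w='a' (idx 1), next='a' -> output (1, 'a'), add 'aa' as idx 5
Step 6: w='aa' (idx 5), next='c' -> output (5, 'c'), add 'aac' as idx 6
Step 7: w='a' (idx 1), end of input -> output (1, '')


Encoded: [(0, 'a'), (0, 'c'), (2, 'c'), (1, 'c'), (1, 'a'), (5, 'c'), (1, '')]


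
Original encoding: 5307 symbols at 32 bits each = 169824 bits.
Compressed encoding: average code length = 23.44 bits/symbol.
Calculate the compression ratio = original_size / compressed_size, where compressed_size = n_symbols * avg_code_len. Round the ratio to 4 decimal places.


original_size = n_symbols * orig_bits = 5307 * 32 = 169824 bits
compressed_size = n_symbols * avg_code_len = 5307 * 23.44 = 124396.08 bits
ratio = original_size / compressed_size = 169824 / 124396.08 = 1.3652

Compression ratio = 1.3652


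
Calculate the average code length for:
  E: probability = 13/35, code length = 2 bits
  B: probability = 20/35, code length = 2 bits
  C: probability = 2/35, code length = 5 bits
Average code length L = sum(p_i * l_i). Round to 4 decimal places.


Weighted contributions p_i * l_i:
  E: (13/35) * 2 = 26/35
  B: (20/35) * 2 = 40/35
  C: (2/35) * 5 = 10/35
Sum = (26 + 40 + 10)/35 = 76/35

L = 76/35 = 2.1714 bits/symbol


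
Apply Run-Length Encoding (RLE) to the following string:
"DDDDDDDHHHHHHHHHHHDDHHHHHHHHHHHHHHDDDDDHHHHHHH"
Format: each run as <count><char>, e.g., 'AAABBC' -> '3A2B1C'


Scanning runs left to right:
  i=0: run of 'D' x 7 -> '7D'
  i=7: run of 'H' x 11 -> '11H'
  i=18: run of 'D' x 2 -> '2D'
  i=20: run of 'H' x 14 -> '14H'
  i=34: run of 'D' x 5 -> '5D'
  i=39: run of 'H' x 7 -> '7H'

RLE = 7D11H2D14H5D7H


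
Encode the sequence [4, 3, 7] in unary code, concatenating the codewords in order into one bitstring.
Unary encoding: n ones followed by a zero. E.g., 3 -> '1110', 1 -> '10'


Encode each number as n ones followed by a terminating 0:
  4 -> 11110 (5 bits)
  3 -> 1110 (4 bits)
  7 -> 11111110 (8 bits)
Total length = 5 + 4 + 8 = 17 bits.

Unary([4, 3, 7]) = 11110111011111110 (17 bits)


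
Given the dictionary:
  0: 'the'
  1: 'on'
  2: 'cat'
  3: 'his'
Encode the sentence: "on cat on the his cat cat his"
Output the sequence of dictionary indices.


Look up each word in the dictionary:
  'on' -> 1
  'cat' -> 2
  'on' -> 1
  'the' -> 0
  'his' -> 3
  'cat' -> 2
  'cat' -> 2
  'his' -> 3

Encoded: [1, 2, 1, 0, 3, 2, 2, 3]


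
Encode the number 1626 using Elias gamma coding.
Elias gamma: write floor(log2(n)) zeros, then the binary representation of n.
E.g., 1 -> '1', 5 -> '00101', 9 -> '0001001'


num_bits = floor(log2(1626)) + 1 = 11
leading_zeros = num_bits - 1 = 10
binary(1626) = 11001011010

Elias gamma(1626) = '0000000000' + '11001011010' = 000000000011001011010 (21 bits)


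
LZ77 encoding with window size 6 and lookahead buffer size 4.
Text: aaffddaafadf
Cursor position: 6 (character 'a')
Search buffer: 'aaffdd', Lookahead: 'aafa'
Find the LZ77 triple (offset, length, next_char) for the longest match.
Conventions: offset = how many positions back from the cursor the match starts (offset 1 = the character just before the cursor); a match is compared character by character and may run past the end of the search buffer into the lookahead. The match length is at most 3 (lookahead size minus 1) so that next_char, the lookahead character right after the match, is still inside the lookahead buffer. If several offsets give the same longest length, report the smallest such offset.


Try each offset into the search buffer:
  offset=1 (pos 5, char 'd'): match length 0
  offset=2 (pos 4, char 'd'): match length 0
  offset=3 (pos 3, char 'f'): match length 0
  offset=4 (pos 2, char 'f'): match length 0
  offset=5 (pos 1, char 'a'): match length 1
  offset=6 (pos 0, char 'a'): match length 3
Longest match has length 3 at offset 6.
next_char = character at position 6 + 3 = 9 -> 'a'

Best match: offset=6, length=3 (matching 'aaf' starting at position 0)
LZ77 triple: (6, 3, 'a')


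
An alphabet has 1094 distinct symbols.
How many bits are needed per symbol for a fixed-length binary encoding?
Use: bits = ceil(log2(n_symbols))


log2(1094) = 10.0954
Bracket: 2^10 = 1024 < 1094 <= 2^11 = 2048
So ceil(log2(1094)) = 11

bits = ceil(log2(1094)) = ceil(10.0954) = 11 bits


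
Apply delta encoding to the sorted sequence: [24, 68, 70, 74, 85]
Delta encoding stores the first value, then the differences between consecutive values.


First value: 24
Deltas:
  68 - 24 = 44
  70 - 68 = 2
  74 - 70 = 4
  85 - 74 = 11


Delta encoded: [24, 44, 2, 4, 11]


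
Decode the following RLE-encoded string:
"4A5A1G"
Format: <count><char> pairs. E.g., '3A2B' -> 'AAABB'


Expanding each <count><char> pair:
  4A -> 'AAAA'
  5A -> 'AAAAA'
  1G -> 'G'

Decoded = AAAAAAAAAG


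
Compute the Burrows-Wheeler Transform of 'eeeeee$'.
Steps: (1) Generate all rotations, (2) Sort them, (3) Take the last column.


Rotations (sorted):
  0: $eeeeee -> last char: e
  1: e$eeeee -> last char: e
  2: ee$eeee -> last char: e
  3: eee$eee -> last char: e
  4: eeee$ee -> last char: e
  5: eeeee$e -> last char: e
  6: eeeeee$ -> last char: $


BWT = eeeeee$


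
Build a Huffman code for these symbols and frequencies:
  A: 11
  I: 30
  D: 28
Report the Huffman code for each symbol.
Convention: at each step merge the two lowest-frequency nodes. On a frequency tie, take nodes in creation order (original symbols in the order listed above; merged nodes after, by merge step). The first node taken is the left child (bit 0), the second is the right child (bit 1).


Huffman tree construction:
Step 1: Merge A(11) + D(28) = 39
Step 2: Merge I(30) + (A+D)(39) = 69
Read each symbol's code off the tree from the root (left child = 0, right child = 1).

Codes:
  A: 10 (length 2)
  I: 0 (length 1)
  D: 11 (length 2)
Average code length: 108/69 = 1.5652 bits/symbol


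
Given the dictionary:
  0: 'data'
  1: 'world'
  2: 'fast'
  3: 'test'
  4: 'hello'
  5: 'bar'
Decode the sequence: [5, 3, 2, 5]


Look up each index in the dictionary:
  5 -> 'bar'
  3 -> 'test'
  2 -> 'fast'
  5 -> 'bar'

Decoded: "bar test fast bar"


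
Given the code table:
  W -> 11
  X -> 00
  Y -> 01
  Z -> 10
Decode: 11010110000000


Decoding:
11 -> W
01 -> Y
01 -> Y
10 -> Z
00 -> X
00 -> X
00 -> X


Result: WYYZXXX


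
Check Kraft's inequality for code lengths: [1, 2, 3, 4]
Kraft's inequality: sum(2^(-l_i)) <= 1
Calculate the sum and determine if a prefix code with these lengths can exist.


Sum = 2^(-1) + 2^(-2) + 2^(-3) + 2^(-4)
    = 0.5 + 0.25 + 0.125 + 0.0625
    = 15/16 = 0.9375
Since 0.9375 <= 1, Kraft's inequality IS satisfied.
A prefix code with these lengths CAN exist.

Kraft sum = 0.9375. Satisfied.


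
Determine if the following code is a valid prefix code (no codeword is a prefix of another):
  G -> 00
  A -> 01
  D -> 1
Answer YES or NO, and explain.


Checking each pair (does one codeword prefix another?):
  G='00' vs A='01': no prefix
  G='00' vs D='1': no prefix
  A='01' vs G='00': no prefix
  A='01' vs D='1': no prefix
  D='1' vs G='00': no prefix
  D='1' vs A='01': no prefix
No violation found over all pairs.

YES -- this is a valid prefix code. No codeword is a prefix of any other codeword.
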